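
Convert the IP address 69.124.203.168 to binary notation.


69 = 01000101
124 = 01111100
203 = 11001011
168 = 10101000
Binary: 01000101.01111100.11001011.10101000


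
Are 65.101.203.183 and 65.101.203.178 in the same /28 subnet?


Mask: 255.255.255.240
65.101.203.183 AND mask = 65.101.203.176
65.101.203.178 AND mask = 65.101.203.176
Yes, same subnet (65.101.203.176)


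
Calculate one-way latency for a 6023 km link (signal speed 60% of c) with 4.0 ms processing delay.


Speed = 0.6 * 3e5 km/s = 180000 km/s
Propagation delay = 6023 / 180000 = 0.0335 s = 33.4611 ms
Processing delay = 4.0 ms
Total one-way latency = 37.4611 ms


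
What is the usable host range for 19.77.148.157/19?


Network: 19.77.128.0
Broadcast: 19.77.159.255
First usable = network + 1
Last usable = broadcast - 1
Range: 19.77.128.1 to 19.77.159.254


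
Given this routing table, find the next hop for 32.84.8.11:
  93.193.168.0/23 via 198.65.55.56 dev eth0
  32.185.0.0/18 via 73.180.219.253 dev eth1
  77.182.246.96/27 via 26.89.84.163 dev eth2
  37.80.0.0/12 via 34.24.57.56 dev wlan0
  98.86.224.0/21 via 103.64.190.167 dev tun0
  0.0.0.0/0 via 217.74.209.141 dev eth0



Longest prefix match for 32.84.8.11:
  /23 93.193.168.0: no
  /18 32.185.0.0: no
  /27 77.182.246.96: no
  /12 37.80.0.0: no
  /21 98.86.224.0: no
  /0 0.0.0.0: MATCH
Selected: next-hop 217.74.209.141 via eth0 (matched /0)


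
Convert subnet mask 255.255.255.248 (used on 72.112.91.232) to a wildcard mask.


Subnet mask: 255.255.255.248
Wildcard = 255.255.255.255 - subnet mask
255 - 255 = 0
255 - 255 = 0
255 - 255 = 0
255 - 248 = 7
Wildcard: 0.0.0.7


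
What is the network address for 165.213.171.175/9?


IP:   10100101.11010101.10101011.10101111
Mask: 11111111.10000000.00000000.00000000
AND operation:
Net:  10100101.10000000.00000000.00000000
Network: 165.128.0.0/9


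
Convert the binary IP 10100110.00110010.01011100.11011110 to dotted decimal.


10100110 = 166
00110010 = 50
01011100 = 92
11011110 = 222
IP: 166.50.92.222


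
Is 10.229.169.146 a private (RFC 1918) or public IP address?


RFC 1918 private ranges:
  10.0.0.0/8 (10.0.0.0 - 10.255.255.255)
  172.16.0.0/12 (172.16.0.0 - 172.31.255.255)
  192.168.0.0/16 (192.168.0.0 - 192.168.255.255)
Private (in 10.0.0.0/8)


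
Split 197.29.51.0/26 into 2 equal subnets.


New prefix = 26 + 1 = 27
Each subnet has 32 addresses
  197.29.51.0/27
  197.29.51.32/27
Subnets: 197.29.51.0/27, 197.29.51.32/27


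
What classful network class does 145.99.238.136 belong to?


First octet: 145
Binary: 10010001
10xxxxxx -> Class B (128-191)
Class B, default mask 255.255.0.0 (/16)


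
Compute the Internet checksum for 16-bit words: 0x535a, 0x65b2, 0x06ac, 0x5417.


Sum all words (with carry folding):
+ 0x535a = 0x535a
+ 0x65b2 = 0xb90c
+ 0x06ac = 0xbfb8
+ 0x5417 = 0x13d0
One's complement: ~0x13d0
Checksum = 0xec2f


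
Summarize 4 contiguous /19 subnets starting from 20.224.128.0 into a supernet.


Original prefix: /19
Number of subnets: 4 = 2^2
New prefix = 19 - 2 = 17
Supernet: 20.224.128.0/17


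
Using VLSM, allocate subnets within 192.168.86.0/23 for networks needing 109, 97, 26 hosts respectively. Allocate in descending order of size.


109 hosts -> /25 (126 usable): 192.168.86.0/25
97 hosts -> /25 (126 usable): 192.168.86.128/25
26 hosts -> /27 (30 usable): 192.168.87.0/27
Allocation: 192.168.86.0/25 (109 hosts, 126 usable); 192.168.86.128/25 (97 hosts, 126 usable); 192.168.87.0/27 (26 hosts, 30 usable)


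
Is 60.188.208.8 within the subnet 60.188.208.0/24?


Subnet network: 60.188.208.0
Test IP AND mask: 60.188.208.0
Yes, 60.188.208.8 is in 60.188.208.0/24


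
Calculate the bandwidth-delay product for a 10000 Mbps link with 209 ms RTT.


BDP = bandwidth * RTT
= 10000 Mbps * 209 ms
= 10000 * 1e6 * 209 / 1000 bits
= 2090000000 bits
= 261250000 bytes
= 255126.9531 KB
BDP = 2090000000 bits (261250000 bytes)


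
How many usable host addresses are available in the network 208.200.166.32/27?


Host bits = 32 - 27 = 5
Total addresses = 2^5 = 32
Usable = total - 2 (network and broadcast)
Usable hosts: 30


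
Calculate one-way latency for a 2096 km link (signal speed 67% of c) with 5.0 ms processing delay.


Speed = 0.67 * 3e5 km/s = 201000 km/s
Propagation delay = 2096 / 201000 = 0.0104 s = 10.4279 ms
Processing delay = 5.0 ms
Total one-way latency = 15.4279 ms


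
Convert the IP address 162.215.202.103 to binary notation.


162 = 10100010
215 = 11010111
202 = 11001010
103 = 01100111
Binary: 10100010.11010111.11001010.01100111


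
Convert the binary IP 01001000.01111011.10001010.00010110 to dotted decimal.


01001000 = 72
01111011 = 123
10001010 = 138
00010110 = 22
IP: 72.123.138.22


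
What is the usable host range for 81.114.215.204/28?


Network: 81.114.215.192
Broadcast: 81.114.215.207
First usable = network + 1
Last usable = broadcast - 1
Range: 81.114.215.193 to 81.114.215.206


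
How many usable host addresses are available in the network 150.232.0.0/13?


Host bits = 32 - 13 = 19
Total addresses = 2^19 = 524288
Usable = total - 2 (network and broadcast)
Usable hosts: 524286


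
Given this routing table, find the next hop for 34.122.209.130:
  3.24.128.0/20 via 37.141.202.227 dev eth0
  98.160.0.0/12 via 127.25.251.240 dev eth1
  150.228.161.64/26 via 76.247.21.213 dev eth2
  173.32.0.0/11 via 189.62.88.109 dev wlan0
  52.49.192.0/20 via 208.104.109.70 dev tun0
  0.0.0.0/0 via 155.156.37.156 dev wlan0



Longest prefix match for 34.122.209.130:
  /20 3.24.128.0: no
  /12 98.160.0.0: no
  /26 150.228.161.64: no
  /11 173.32.0.0: no
  /20 52.49.192.0: no
  /0 0.0.0.0: MATCH
Selected: next-hop 155.156.37.156 via wlan0 (matched /0)


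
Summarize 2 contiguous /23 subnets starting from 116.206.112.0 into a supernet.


Original prefix: /23
Number of subnets: 2 = 2^1
New prefix = 23 - 1 = 22
Supernet: 116.206.112.0/22


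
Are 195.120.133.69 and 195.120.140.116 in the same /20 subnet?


Mask: 255.255.240.0
195.120.133.69 AND mask = 195.120.128.0
195.120.140.116 AND mask = 195.120.128.0
Yes, same subnet (195.120.128.0)


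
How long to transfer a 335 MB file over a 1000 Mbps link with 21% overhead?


Effective throughput = 1000 * (1 - 21/100) = 790 Mbps
File size in Mb = 335 * 8 = 2680 Mb
Time = 2680 / 790
Time = 3.3924 seconds


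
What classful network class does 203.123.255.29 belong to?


First octet: 203
Binary: 11001011
110xxxxx -> Class C (192-223)
Class C, default mask 255.255.255.0 (/24)


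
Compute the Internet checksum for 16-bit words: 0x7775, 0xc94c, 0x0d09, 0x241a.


Sum all words (with carry folding):
+ 0x7775 = 0x7775
+ 0xc94c = 0x40c2
+ 0x0d09 = 0x4dcb
+ 0x241a = 0x71e5
One's complement: ~0x71e5
Checksum = 0x8e1a


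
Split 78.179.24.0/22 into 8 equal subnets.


New prefix = 22 + 3 = 25
Each subnet has 128 addresses
  78.179.24.0/25
  78.179.24.128/25
  78.179.25.0/25
  78.179.25.128/25
  78.179.26.0/25
  78.179.26.128/25
  78.179.27.0/25
  78.179.27.128/25
Subnets: 78.179.24.0/25, 78.179.24.128/25, 78.179.25.0/25, 78.179.25.128/25, 78.179.26.0/25, 78.179.26.128/25, 78.179.27.0/25, 78.179.27.128/25


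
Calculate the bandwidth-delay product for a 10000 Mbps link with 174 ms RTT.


BDP = bandwidth * RTT
= 10000 Mbps * 174 ms
= 10000 * 1e6 * 174 / 1000 bits
= 1740000000 bits
= 217500000 bytes
= 212402.3438 KB
BDP = 1740000000 bits (217500000 bytes)


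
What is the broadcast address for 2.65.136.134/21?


Network: 2.65.136.0/21
Host bits = 11
Set all host bits to 1:
Broadcast: 2.65.143.255


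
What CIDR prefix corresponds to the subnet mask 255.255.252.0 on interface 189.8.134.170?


Binary: 11111111.11111111.11111100.00000000
Count leading 1s
Prefix: /22


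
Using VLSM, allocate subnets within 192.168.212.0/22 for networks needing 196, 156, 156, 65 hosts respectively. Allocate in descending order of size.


196 hosts -> /24 (254 usable): 192.168.212.0/24
156 hosts -> /24 (254 usable): 192.168.213.0/24
156 hosts -> /24 (254 usable): 192.168.214.0/24
65 hosts -> /25 (126 usable): 192.168.215.0/25
Allocation: 192.168.212.0/24 (196 hosts, 254 usable); 192.168.213.0/24 (156 hosts, 254 usable); 192.168.214.0/24 (156 hosts, 254 usable); 192.168.215.0/25 (65 hosts, 126 usable)


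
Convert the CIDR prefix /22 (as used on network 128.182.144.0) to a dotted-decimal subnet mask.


/22 means 22 network bits, 10 host bits
Binary: 11111111111111111111110000000000
Mask: 255.255.252.0


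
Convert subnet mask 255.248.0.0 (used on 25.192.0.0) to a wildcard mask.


Subnet mask: 255.248.0.0
Wildcard = 255.255.255.255 - subnet mask
255 - 255 = 0
255 - 248 = 7
255 - 0 = 255
255 - 0 = 255
Wildcard: 0.7.255.255


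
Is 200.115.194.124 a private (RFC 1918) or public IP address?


RFC 1918 private ranges:
  10.0.0.0/8 (10.0.0.0 - 10.255.255.255)
  172.16.0.0/12 (172.16.0.0 - 172.31.255.255)
  192.168.0.0/16 (192.168.0.0 - 192.168.255.255)
Public (not in any RFC 1918 range)


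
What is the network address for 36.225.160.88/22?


IP:   00100100.11100001.10100000.01011000
Mask: 11111111.11111111.11111100.00000000
AND operation:
Net:  00100100.11100001.10100000.00000000
Network: 36.225.160.0/22


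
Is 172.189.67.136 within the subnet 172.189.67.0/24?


Subnet network: 172.189.67.0
Test IP AND mask: 172.189.67.0
Yes, 172.189.67.136 is in 172.189.67.0/24


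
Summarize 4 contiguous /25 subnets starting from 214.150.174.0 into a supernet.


Original prefix: /25
Number of subnets: 4 = 2^2
New prefix = 25 - 2 = 23
Supernet: 214.150.174.0/23


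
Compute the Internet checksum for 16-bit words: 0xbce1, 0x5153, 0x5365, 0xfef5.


Sum all words (with carry folding):
+ 0xbce1 = 0xbce1
+ 0x5153 = 0x0e35
+ 0x5365 = 0x619a
+ 0xfef5 = 0x6090
One's complement: ~0x6090
Checksum = 0x9f6f


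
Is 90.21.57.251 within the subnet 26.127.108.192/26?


Subnet network: 26.127.108.192
Test IP AND mask: 90.21.57.192
No, 90.21.57.251 is not in 26.127.108.192/26


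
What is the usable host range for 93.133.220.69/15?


Network: 93.132.0.0
Broadcast: 93.133.255.255
First usable = network + 1
Last usable = broadcast - 1
Range: 93.132.0.1 to 93.133.255.254


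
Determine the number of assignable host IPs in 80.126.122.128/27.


Host bits = 32 - 27 = 5
Total addresses = 2^5 = 32
Usable = total - 2 (network and broadcast)
Usable hosts: 30


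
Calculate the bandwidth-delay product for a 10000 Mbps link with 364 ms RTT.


BDP = bandwidth * RTT
= 10000 Mbps * 364 ms
= 10000 * 1e6 * 364 / 1000 bits
= 3640000000 bits
= 455000000 bytes
= 444335.9375 KB
BDP = 3640000000 bits (455000000 bytes)


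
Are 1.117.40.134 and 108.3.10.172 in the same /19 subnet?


Mask: 255.255.224.0
1.117.40.134 AND mask = 1.117.32.0
108.3.10.172 AND mask = 108.3.0.0
No, different subnets (1.117.32.0 vs 108.3.0.0)


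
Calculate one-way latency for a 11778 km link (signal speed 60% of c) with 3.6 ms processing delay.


Speed = 0.6 * 3e5 km/s = 180000 km/s
Propagation delay = 11778 / 180000 = 0.0654 s = 65.4333 ms
Processing delay = 3.6 ms
Total one-way latency = 69.0333 ms


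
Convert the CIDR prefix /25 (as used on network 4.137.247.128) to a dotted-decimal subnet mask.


/25 means 25 network bits, 7 host bits
Binary: 11111111111111111111111110000000
Mask: 255.255.255.128


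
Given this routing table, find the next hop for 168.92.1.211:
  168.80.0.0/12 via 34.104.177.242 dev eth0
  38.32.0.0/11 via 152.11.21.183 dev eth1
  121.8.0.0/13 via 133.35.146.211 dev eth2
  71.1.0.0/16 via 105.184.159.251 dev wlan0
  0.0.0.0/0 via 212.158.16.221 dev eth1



Longest prefix match for 168.92.1.211:
  /12 168.80.0.0: MATCH
  /11 38.32.0.0: no
  /13 121.8.0.0: no
  /16 71.1.0.0: no
  /0 0.0.0.0: MATCH
Selected: next-hop 34.104.177.242 via eth0 (matched /12)


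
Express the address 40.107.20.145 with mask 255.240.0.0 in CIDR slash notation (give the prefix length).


Binary: 11111111.11110000.00000000.00000000
Count leading 1s
Prefix: /12


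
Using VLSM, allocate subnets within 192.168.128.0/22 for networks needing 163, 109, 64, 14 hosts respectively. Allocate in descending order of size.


163 hosts -> /24 (254 usable): 192.168.128.0/24
109 hosts -> /25 (126 usable): 192.168.129.0/25
64 hosts -> /25 (126 usable): 192.168.129.128/25
14 hosts -> /28 (14 usable): 192.168.130.0/28
Allocation: 192.168.128.0/24 (163 hosts, 254 usable); 192.168.129.0/25 (109 hosts, 126 usable); 192.168.129.128/25 (64 hosts, 126 usable); 192.168.130.0/28 (14 hosts, 14 usable)


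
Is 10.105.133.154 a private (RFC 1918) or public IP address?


RFC 1918 private ranges:
  10.0.0.0/8 (10.0.0.0 - 10.255.255.255)
  172.16.0.0/12 (172.16.0.0 - 172.31.255.255)
  192.168.0.0/16 (192.168.0.0 - 192.168.255.255)
Private (in 10.0.0.0/8)


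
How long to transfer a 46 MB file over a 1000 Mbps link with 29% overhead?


Effective throughput = 1000 * (1 - 29/100) = 710 Mbps
File size in Mb = 46 * 8 = 368 Mb
Time = 368 / 710
Time = 0.5183 seconds


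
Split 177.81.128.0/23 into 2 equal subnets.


New prefix = 23 + 1 = 24
Each subnet has 256 addresses
  177.81.128.0/24
  177.81.129.0/24
Subnets: 177.81.128.0/24, 177.81.129.0/24


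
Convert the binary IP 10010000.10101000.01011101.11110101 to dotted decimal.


10010000 = 144
10101000 = 168
01011101 = 93
11110101 = 245
IP: 144.168.93.245


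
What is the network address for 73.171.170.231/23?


IP:   01001001.10101011.10101010.11100111
Mask: 11111111.11111111.11111110.00000000
AND operation:
Net:  01001001.10101011.10101010.00000000
Network: 73.171.170.0/23


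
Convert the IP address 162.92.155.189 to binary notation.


162 = 10100010
92 = 01011100
155 = 10011011
189 = 10111101
Binary: 10100010.01011100.10011011.10111101


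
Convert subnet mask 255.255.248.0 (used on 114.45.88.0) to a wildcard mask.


Subnet mask: 255.255.248.0
Wildcard = 255.255.255.255 - subnet mask
255 - 255 = 0
255 - 255 = 0
255 - 248 = 7
255 - 0 = 255
Wildcard: 0.0.7.255


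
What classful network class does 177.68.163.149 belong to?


First octet: 177
Binary: 10110001
10xxxxxx -> Class B (128-191)
Class B, default mask 255.255.0.0 (/16)


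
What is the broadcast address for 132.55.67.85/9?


Network: 132.0.0.0/9
Host bits = 23
Set all host bits to 1:
Broadcast: 132.127.255.255


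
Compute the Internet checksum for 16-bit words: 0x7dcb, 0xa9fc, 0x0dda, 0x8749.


Sum all words (with carry folding):
+ 0x7dcb = 0x7dcb
+ 0xa9fc = 0x27c8
+ 0x0dda = 0x35a2
+ 0x8749 = 0xbceb
One's complement: ~0xbceb
Checksum = 0x4314


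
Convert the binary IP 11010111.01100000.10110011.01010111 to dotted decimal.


11010111 = 215
01100000 = 96
10110011 = 179
01010111 = 87
IP: 215.96.179.87


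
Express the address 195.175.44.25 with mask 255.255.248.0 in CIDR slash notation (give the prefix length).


Binary: 11111111.11111111.11111000.00000000
Count leading 1s
Prefix: /21


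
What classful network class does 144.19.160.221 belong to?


First octet: 144
Binary: 10010000
10xxxxxx -> Class B (128-191)
Class B, default mask 255.255.0.0 (/16)


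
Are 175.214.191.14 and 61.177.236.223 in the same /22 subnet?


Mask: 255.255.252.0
175.214.191.14 AND mask = 175.214.188.0
61.177.236.223 AND mask = 61.177.236.0
No, different subnets (175.214.188.0 vs 61.177.236.0)


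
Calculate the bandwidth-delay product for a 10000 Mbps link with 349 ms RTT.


BDP = bandwidth * RTT
= 10000 Mbps * 349 ms
= 10000 * 1e6 * 349 / 1000 bits
= 3490000000 bits
= 436250000 bytes
= 426025.3906 KB
BDP = 3490000000 bits (436250000 bytes)


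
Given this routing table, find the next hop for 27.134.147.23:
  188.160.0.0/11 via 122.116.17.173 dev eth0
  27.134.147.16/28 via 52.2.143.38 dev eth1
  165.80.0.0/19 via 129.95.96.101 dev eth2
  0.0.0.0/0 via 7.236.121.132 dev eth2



Longest prefix match for 27.134.147.23:
  /11 188.160.0.0: no
  /28 27.134.147.16: MATCH
  /19 165.80.0.0: no
  /0 0.0.0.0: MATCH
Selected: next-hop 52.2.143.38 via eth1 (matched /28)


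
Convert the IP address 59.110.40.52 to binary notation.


59 = 00111011
110 = 01101110
40 = 00101000
52 = 00110100
Binary: 00111011.01101110.00101000.00110100


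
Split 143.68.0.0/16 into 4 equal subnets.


New prefix = 16 + 2 = 18
Each subnet has 16384 addresses
  143.68.0.0/18
  143.68.64.0/18
  143.68.128.0/18
  143.68.192.0/18
Subnets: 143.68.0.0/18, 143.68.64.0/18, 143.68.128.0/18, 143.68.192.0/18


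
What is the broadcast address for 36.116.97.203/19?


Network: 36.116.96.0/19
Host bits = 13
Set all host bits to 1:
Broadcast: 36.116.127.255


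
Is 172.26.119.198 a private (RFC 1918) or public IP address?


RFC 1918 private ranges:
  10.0.0.0/8 (10.0.0.0 - 10.255.255.255)
  172.16.0.0/12 (172.16.0.0 - 172.31.255.255)
  192.168.0.0/16 (192.168.0.0 - 192.168.255.255)
Private (in 172.16.0.0/12)


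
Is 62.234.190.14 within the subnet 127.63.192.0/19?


Subnet network: 127.63.192.0
Test IP AND mask: 62.234.160.0
No, 62.234.190.14 is not in 127.63.192.0/19


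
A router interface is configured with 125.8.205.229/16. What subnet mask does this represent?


/16 means 16 network bits, 16 host bits
Binary: 11111111111111110000000000000000
Mask: 255.255.0.0


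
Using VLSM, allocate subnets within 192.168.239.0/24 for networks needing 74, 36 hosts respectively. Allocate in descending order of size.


74 hosts -> /25 (126 usable): 192.168.239.0/25
36 hosts -> /26 (62 usable): 192.168.239.128/26
Allocation: 192.168.239.0/25 (74 hosts, 126 usable); 192.168.239.128/26 (36 hosts, 62 usable)


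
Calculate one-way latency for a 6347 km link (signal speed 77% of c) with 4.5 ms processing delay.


Speed = 0.77 * 3e5 km/s = 231000 km/s
Propagation delay = 6347 / 231000 = 0.0275 s = 27.4762 ms
Processing delay = 4.5 ms
Total one-way latency = 31.9762 ms


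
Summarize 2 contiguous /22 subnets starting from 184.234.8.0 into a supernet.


Original prefix: /22
Number of subnets: 2 = 2^1
New prefix = 22 - 1 = 21
Supernet: 184.234.8.0/21


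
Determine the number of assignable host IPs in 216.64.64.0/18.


Host bits = 32 - 18 = 14
Total addresses = 2^14 = 16384
Usable = total - 2 (network and broadcast)
Usable hosts: 16382


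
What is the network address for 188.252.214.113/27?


IP:   10111100.11111100.11010110.01110001
Mask: 11111111.11111111.11111111.11100000
AND operation:
Net:  10111100.11111100.11010110.01100000
Network: 188.252.214.96/27


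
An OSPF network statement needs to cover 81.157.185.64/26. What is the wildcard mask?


Subnet mask: 255.255.255.192
Wildcard = 255.255.255.255 - subnet mask
255 - 255 = 0
255 - 255 = 0
255 - 255 = 0
255 - 192 = 63
Wildcard: 0.0.0.63


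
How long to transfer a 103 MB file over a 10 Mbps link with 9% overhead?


Effective throughput = 10 * (1 - 9/100) = 9.1 Mbps
File size in Mb = 103 * 8 = 824 Mb
Time = 824 / 9.1
Time = 90.5495 seconds


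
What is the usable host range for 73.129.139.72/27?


Network: 73.129.139.64
Broadcast: 73.129.139.95
First usable = network + 1
Last usable = broadcast - 1
Range: 73.129.139.65 to 73.129.139.94


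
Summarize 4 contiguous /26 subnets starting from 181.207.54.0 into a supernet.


Original prefix: /26
Number of subnets: 4 = 2^2
New prefix = 26 - 2 = 24
Supernet: 181.207.54.0/24


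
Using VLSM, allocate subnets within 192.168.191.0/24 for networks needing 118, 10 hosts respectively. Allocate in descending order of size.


118 hosts -> /25 (126 usable): 192.168.191.0/25
10 hosts -> /28 (14 usable): 192.168.191.128/28
Allocation: 192.168.191.0/25 (118 hosts, 126 usable); 192.168.191.128/28 (10 hosts, 14 usable)


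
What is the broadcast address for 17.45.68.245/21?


Network: 17.45.64.0/21
Host bits = 11
Set all host bits to 1:
Broadcast: 17.45.71.255


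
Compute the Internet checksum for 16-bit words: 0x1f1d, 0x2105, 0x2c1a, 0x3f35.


Sum all words (with carry folding):
+ 0x1f1d = 0x1f1d
+ 0x2105 = 0x4022
+ 0x2c1a = 0x6c3c
+ 0x3f35 = 0xab71
One's complement: ~0xab71
Checksum = 0x548e


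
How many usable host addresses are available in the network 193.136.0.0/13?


Host bits = 32 - 13 = 19
Total addresses = 2^19 = 524288
Usable = total - 2 (network and broadcast)
Usable hosts: 524286


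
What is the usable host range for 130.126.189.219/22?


Network: 130.126.188.0
Broadcast: 130.126.191.255
First usable = network + 1
Last usable = broadcast - 1
Range: 130.126.188.1 to 130.126.191.254


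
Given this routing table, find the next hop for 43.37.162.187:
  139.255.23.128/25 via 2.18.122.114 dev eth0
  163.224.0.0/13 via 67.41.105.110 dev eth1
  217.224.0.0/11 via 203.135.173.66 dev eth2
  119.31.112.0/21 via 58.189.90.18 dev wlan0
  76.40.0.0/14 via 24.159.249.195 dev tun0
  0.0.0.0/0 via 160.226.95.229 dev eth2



Longest prefix match for 43.37.162.187:
  /25 139.255.23.128: no
  /13 163.224.0.0: no
  /11 217.224.0.0: no
  /21 119.31.112.0: no
  /14 76.40.0.0: no
  /0 0.0.0.0: MATCH
Selected: next-hop 160.226.95.229 via eth2 (matched /0)


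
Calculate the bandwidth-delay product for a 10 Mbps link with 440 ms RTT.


BDP = bandwidth * RTT
= 10 Mbps * 440 ms
= 10 * 1e6 * 440 / 1000 bits
= 4400000 bits
= 550000 bytes
= 537.1094 KB
BDP = 4400000 bits (550000 bytes)


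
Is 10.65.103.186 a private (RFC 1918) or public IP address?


RFC 1918 private ranges:
  10.0.0.0/8 (10.0.0.0 - 10.255.255.255)
  172.16.0.0/12 (172.16.0.0 - 172.31.255.255)
  192.168.0.0/16 (192.168.0.0 - 192.168.255.255)
Private (in 10.0.0.0/8)


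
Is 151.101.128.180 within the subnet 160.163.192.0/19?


Subnet network: 160.163.192.0
Test IP AND mask: 151.101.128.0
No, 151.101.128.180 is not in 160.163.192.0/19


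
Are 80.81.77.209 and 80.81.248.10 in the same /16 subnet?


Mask: 255.255.0.0
80.81.77.209 AND mask = 80.81.0.0
80.81.248.10 AND mask = 80.81.0.0
Yes, same subnet (80.81.0.0)


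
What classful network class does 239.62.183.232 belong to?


First octet: 239
Binary: 11101111
1110xxxx -> Class D (224-239)
Class D (multicast), default mask N/A


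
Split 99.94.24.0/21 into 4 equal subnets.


New prefix = 21 + 2 = 23
Each subnet has 512 addresses
  99.94.24.0/23
  99.94.26.0/23
  99.94.28.0/23
  99.94.30.0/23
Subnets: 99.94.24.0/23, 99.94.26.0/23, 99.94.28.0/23, 99.94.30.0/23


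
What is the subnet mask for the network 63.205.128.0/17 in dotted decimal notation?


/17 means 17 network bits, 15 host bits
Binary: 11111111111111111000000000000000
Mask: 255.255.128.0


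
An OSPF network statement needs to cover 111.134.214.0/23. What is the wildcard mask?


Subnet mask: 255.255.254.0
Wildcard = 255.255.255.255 - subnet mask
255 - 255 = 0
255 - 255 = 0
255 - 254 = 1
255 - 0 = 255
Wildcard: 0.0.1.255


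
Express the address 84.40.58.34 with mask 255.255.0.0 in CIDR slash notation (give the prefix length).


Binary: 11111111.11111111.00000000.00000000
Count leading 1s
Prefix: /16


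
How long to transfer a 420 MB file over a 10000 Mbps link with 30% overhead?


Effective throughput = 10000 * (1 - 30/100) = 7000 Mbps
File size in Mb = 420 * 8 = 3360 Mb
Time = 3360 / 7000
Time = 0.48 seconds


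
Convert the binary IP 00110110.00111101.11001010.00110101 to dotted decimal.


00110110 = 54
00111101 = 61
11001010 = 202
00110101 = 53
IP: 54.61.202.53


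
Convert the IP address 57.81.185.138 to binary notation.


57 = 00111001
81 = 01010001
185 = 10111001
138 = 10001010
Binary: 00111001.01010001.10111001.10001010


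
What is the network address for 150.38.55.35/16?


IP:   10010110.00100110.00110111.00100011
Mask: 11111111.11111111.00000000.00000000
AND operation:
Net:  10010110.00100110.00000000.00000000
Network: 150.38.0.0/16


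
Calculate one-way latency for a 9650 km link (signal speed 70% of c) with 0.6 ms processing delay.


Speed = 0.7 * 3e5 km/s = 210000 km/s
Propagation delay = 9650 / 210000 = 0.046 s = 45.9524 ms
Processing delay = 0.6 ms
Total one-way latency = 46.5524 ms


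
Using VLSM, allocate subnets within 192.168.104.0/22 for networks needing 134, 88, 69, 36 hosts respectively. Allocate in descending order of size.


134 hosts -> /24 (254 usable): 192.168.104.0/24
88 hosts -> /25 (126 usable): 192.168.105.0/25
69 hosts -> /25 (126 usable): 192.168.105.128/25
36 hosts -> /26 (62 usable): 192.168.106.0/26
Allocation: 192.168.104.0/24 (134 hosts, 254 usable); 192.168.105.0/25 (88 hosts, 126 usable); 192.168.105.128/25 (69 hosts, 126 usable); 192.168.106.0/26 (36 hosts, 62 usable)


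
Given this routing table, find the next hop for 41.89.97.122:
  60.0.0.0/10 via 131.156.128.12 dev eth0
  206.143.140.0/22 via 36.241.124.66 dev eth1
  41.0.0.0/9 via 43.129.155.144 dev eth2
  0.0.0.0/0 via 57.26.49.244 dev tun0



Longest prefix match for 41.89.97.122:
  /10 60.0.0.0: no
  /22 206.143.140.0: no
  /9 41.0.0.0: MATCH
  /0 0.0.0.0: MATCH
Selected: next-hop 43.129.155.144 via eth2 (matched /9)


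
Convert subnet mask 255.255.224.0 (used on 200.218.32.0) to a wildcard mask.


Subnet mask: 255.255.224.0
Wildcard = 255.255.255.255 - subnet mask
255 - 255 = 0
255 - 255 = 0
255 - 224 = 31
255 - 0 = 255
Wildcard: 0.0.31.255


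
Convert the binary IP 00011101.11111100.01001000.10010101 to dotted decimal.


00011101 = 29
11111100 = 252
01001000 = 72
10010101 = 149
IP: 29.252.72.149


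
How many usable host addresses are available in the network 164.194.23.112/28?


Host bits = 32 - 28 = 4
Total addresses = 2^4 = 16
Usable = total - 2 (network and broadcast)
Usable hosts: 14


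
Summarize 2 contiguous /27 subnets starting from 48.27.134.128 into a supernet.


Original prefix: /27
Number of subnets: 2 = 2^1
New prefix = 27 - 1 = 26
Supernet: 48.27.134.128/26


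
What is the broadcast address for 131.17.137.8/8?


Network: 131.0.0.0/8
Host bits = 24
Set all host bits to 1:
Broadcast: 131.255.255.255


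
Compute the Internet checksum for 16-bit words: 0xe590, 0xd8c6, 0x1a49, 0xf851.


Sum all words (with carry folding):
+ 0xe590 = 0xe590
+ 0xd8c6 = 0xbe57
+ 0x1a49 = 0xd8a0
+ 0xf851 = 0xd0f2
One's complement: ~0xd0f2
Checksum = 0x2f0d


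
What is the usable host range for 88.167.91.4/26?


Network: 88.167.91.0
Broadcast: 88.167.91.63
First usable = network + 1
Last usable = broadcast - 1
Range: 88.167.91.1 to 88.167.91.62


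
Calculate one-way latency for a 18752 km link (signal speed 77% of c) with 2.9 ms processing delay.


Speed = 0.77 * 3e5 km/s = 231000 km/s
Propagation delay = 18752 / 231000 = 0.0812 s = 81.1775 ms
Processing delay = 2.9 ms
Total one-way latency = 84.0775 ms


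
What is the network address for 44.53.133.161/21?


IP:   00101100.00110101.10000101.10100001
Mask: 11111111.11111111.11111000.00000000
AND operation:
Net:  00101100.00110101.10000000.00000000
Network: 44.53.128.0/21


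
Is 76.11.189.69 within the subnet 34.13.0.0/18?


Subnet network: 34.13.0.0
Test IP AND mask: 76.11.128.0
No, 76.11.189.69 is not in 34.13.0.0/18


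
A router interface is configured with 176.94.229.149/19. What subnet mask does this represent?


/19 means 19 network bits, 13 host bits
Binary: 11111111111111111110000000000000
Mask: 255.255.224.0


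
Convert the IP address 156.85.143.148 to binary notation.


156 = 10011100
85 = 01010101
143 = 10001111
148 = 10010100
Binary: 10011100.01010101.10001111.10010100


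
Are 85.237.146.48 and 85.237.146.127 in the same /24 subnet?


Mask: 255.255.255.0
85.237.146.48 AND mask = 85.237.146.0
85.237.146.127 AND mask = 85.237.146.0
Yes, same subnet (85.237.146.0)


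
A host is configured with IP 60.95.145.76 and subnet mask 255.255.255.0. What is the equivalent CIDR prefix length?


Binary: 11111111.11111111.11111111.00000000
Count leading 1s
Prefix: /24


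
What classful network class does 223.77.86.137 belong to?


First octet: 223
Binary: 11011111
110xxxxx -> Class C (192-223)
Class C, default mask 255.255.255.0 (/24)


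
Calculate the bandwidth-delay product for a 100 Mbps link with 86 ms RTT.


BDP = bandwidth * RTT
= 100 Mbps * 86 ms
= 100 * 1e6 * 86 / 1000 bits
= 8600000 bits
= 1075000 bytes
= 1049.8047 KB
BDP = 8600000 bits (1075000 bytes)


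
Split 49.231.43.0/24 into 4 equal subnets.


New prefix = 24 + 2 = 26
Each subnet has 64 addresses
  49.231.43.0/26
  49.231.43.64/26
  49.231.43.128/26
  49.231.43.192/26
Subnets: 49.231.43.0/26, 49.231.43.64/26, 49.231.43.128/26, 49.231.43.192/26


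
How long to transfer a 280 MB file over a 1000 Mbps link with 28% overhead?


Effective throughput = 1000 * (1 - 28/100) = 720 Mbps
File size in Mb = 280 * 8 = 2240 Mb
Time = 2240 / 720
Time = 3.1111 seconds


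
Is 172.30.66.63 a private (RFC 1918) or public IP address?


RFC 1918 private ranges:
  10.0.0.0/8 (10.0.0.0 - 10.255.255.255)
  172.16.0.0/12 (172.16.0.0 - 172.31.255.255)
  192.168.0.0/16 (192.168.0.0 - 192.168.255.255)
Private (in 172.16.0.0/12)


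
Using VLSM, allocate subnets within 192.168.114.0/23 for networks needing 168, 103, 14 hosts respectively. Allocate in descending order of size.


168 hosts -> /24 (254 usable): 192.168.114.0/24
103 hosts -> /25 (126 usable): 192.168.115.0/25
14 hosts -> /28 (14 usable): 192.168.115.128/28
Allocation: 192.168.114.0/24 (168 hosts, 254 usable); 192.168.115.0/25 (103 hosts, 126 usable); 192.168.115.128/28 (14 hosts, 14 usable)


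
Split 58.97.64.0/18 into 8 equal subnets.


New prefix = 18 + 3 = 21
Each subnet has 2048 addresses
  58.97.64.0/21
  58.97.72.0/21
  58.97.80.0/21
  58.97.88.0/21
  58.97.96.0/21
  58.97.104.0/21
  58.97.112.0/21
  58.97.120.0/21
Subnets: 58.97.64.0/21, 58.97.72.0/21, 58.97.80.0/21, 58.97.88.0/21, 58.97.96.0/21, 58.97.104.0/21, 58.97.112.0/21, 58.97.120.0/21


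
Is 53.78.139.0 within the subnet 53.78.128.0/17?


Subnet network: 53.78.128.0
Test IP AND mask: 53.78.128.0
Yes, 53.78.139.0 is in 53.78.128.0/17


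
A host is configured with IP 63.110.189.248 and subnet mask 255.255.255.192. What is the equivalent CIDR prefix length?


Binary: 11111111.11111111.11111111.11000000
Count leading 1s
Prefix: /26


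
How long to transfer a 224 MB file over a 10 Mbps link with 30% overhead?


Effective throughput = 10 * (1 - 30/100) = 7 Mbps
File size in Mb = 224 * 8 = 1792 Mb
Time = 1792 / 7
Time = 256 seconds


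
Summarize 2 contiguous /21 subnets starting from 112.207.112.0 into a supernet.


Original prefix: /21
Number of subnets: 2 = 2^1
New prefix = 21 - 1 = 20
Supernet: 112.207.112.0/20


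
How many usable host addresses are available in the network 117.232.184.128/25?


Host bits = 32 - 25 = 7
Total addresses = 2^7 = 128
Usable = total - 2 (network and broadcast)
Usable hosts: 126


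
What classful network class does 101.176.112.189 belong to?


First octet: 101
Binary: 01100101
0xxxxxxx -> Class A (1-126)
Class A, default mask 255.0.0.0 (/8)


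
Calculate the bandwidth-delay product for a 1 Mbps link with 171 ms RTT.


BDP = bandwidth * RTT
= 1 Mbps * 171 ms
= 1 * 1e6 * 171 / 1000 bits
= 171000 bits
= 21375 bytes
= 20.874 KB
BDP = 171000 bits (21375 bytes)


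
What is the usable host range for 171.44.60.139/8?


Network: 171.0.0.0
Broadcast: 171.255.255.255
First usable = network + 1
Last usable = broadcast - 1
Range: 171.0.0.1 to 171.255.255.254


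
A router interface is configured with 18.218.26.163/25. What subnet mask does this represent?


/25 means 25 network bits, 7 host bits
Binary: 11111111111111111111111110000000
Mask: 255.255.255.128


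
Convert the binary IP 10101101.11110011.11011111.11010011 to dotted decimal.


10101101 = 173
11110011 = 243
11011111 = 223
11010011 = 211
IP: 173.243.223.211


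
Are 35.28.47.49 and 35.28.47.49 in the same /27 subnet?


Mask: 255.255.255.224
35.28.47.49 AND mask = 35.28.47.32
35.28.47.49 AND mask = 35.28.47.32
Yes, same subnet (35.28.47.32)


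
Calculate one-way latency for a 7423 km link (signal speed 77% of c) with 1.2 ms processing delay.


Speed = 0.77 * 3e5 km/s = 231000 km/s
Propagation delay = 7423 / 231000 = 0.0321 s = 32.1342 ms
Processing delay = 1.2 ms
Total one-way latency = 33.3342 ms


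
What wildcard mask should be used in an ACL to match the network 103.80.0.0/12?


Subnet mask: 255.240.0.0
Wildcard = 255.255.255.255 - subnet mask
255 - 255 = 0
255 - 240 = 15
255 - 0 = 255
255 - 0 = 255
Wildcard: 0.15.255.255


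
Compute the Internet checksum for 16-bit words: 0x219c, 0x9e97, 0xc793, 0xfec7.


Sum all words (with carry folding):
+ 0x219c = 0x219c
+ 0x9e97 = 0xc033
+ 0xc793 = 0x87c7
+ 0xfec7 = 0x868f
One's complement: ~0x868f
Checksum = 0x7970


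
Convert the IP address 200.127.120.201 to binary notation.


200 = 11001000
127 = 01111111
120 = 01111000
201 = 11001001
Binary: 11001000.01111111.01111000.11001001


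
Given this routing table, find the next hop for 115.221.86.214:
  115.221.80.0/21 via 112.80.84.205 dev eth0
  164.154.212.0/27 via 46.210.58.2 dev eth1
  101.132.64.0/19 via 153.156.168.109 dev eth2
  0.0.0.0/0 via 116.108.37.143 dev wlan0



Longest prefix match for 115.221.86.214:
  /21 115.221.80.0: MATCH
  /27 164.154.212.0: no
  /19 101.132.64.0: no
  /0 0.0.0.0: MATCH
Selected: next-hop 112.80.84.205 via eth0 (matched /21)


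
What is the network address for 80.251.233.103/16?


IP:   01010000.11111011.11101001.01100111
Mask: 11111111.11111111.00000000.00000000
AND operation:
Net:  01010000.11111011.00000000.00000000
Network: 80.251.0.0/16


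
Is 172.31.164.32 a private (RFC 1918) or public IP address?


RFC 1918 private ranges:
  10.0.0.0/8 (10.0.0.0 - 10.255.255.255)
  172.16.0.0/12 (172.16.0.0 - 172.31.255.255)
  192.168.0.0/16 (192.168.0.0 - 192.168.255.255)
Private (in 172.16.0.0/12)


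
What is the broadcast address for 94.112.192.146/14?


Network: 94.112.0.0/14
Host bits = 18
Set all host bits to 1:
Broadcast: 94.115.255.255


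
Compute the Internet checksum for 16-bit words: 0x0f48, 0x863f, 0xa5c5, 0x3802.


Sum all words (with carry folding):
+ 0x0f48 = 0x0f48
+ 0x863f = 0x9587
+ 0xa5c5 = 0x3b4d
+ 0x3802 = 0x734f
One's complement: ~0x734f
Checksum = 0x8cb0


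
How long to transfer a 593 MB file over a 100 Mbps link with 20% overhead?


Effective throughput = 100 * (1 - 20/100) = 80 Mbps
File size in Mb = 593 * 8 = 4744 Mb
Time = 4744 / 80
Time = 59.3 seconds


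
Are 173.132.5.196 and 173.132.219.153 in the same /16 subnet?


Mask: 255.255.0.0
173.132.5.196 AND mask = 173.132.0.0
173.132.219.153 AND mask = 173.132.0.0
Yes, same subnet (173.132.0.0)


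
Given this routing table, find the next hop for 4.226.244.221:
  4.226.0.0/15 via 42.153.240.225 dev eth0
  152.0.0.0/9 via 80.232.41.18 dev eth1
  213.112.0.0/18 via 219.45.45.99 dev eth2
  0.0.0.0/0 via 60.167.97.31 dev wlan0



Longest prefix match for 4.226.244.221:
  /15 4.226.0.0: MATCH
  /9 152.0.0.0: no
  /18 213.112.0.0: no
  /0 0.0.0.0: MATCH
Selected: next-hop 42.153.240.225 via eth0 (matched /15)


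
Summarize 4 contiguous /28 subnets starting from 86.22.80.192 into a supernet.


Original prefix: /28
Number of subnets: 4 = 2^2
New prefix = 28 - 2 = 26
Supernet: 86.22.80.192/26


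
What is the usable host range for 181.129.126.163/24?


Network: 181.129.126.0
Broadcast: 181.129.126.255
First usable = network + 1
Last usable = broadcast - 1
Range: 181.129.126.1 to 181.129.126.254


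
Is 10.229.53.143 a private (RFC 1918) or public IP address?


RFC 1918 private ranges:
  10.0.0.0/8 (10.0.0.0 - 10.255.255.255)
  172.16.0.0/12 (172.16.0.0 - 172.31.255.255)
  192.168.0.0/16 (192.168.0.0 - 192.168.255.255)
Private (in 10.0.0.0/8)


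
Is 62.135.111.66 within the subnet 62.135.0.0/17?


Subnet network: 62.135.0.0
Test IP AND mask: 62.135.0.0
Yes, 62.135.111.66 is in 62.135.0.0/17


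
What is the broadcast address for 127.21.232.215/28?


Network: 127.21.232.208/28
Host bits = 4
Set all host bits to 1:
Broadcast: 127.21.232.223


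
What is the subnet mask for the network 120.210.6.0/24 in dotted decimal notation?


/24 means 24 network bits, 8 host bits
Binary: 11111111111111111111111100000000
Mask: 255.255.255.0


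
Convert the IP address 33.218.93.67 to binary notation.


33 = 00100001
218 = 11011010
93 = 01011101
67 = 01000011
Binary: 00100001.11011010.01011101.01000011


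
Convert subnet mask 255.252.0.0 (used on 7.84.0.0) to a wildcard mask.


Subnet mask: 255.252.0.0
Wildcard = 255.255.255.255 - subnet mask
255 - 255 = 0
255 - 252 = 3
255 - 0 = 255
255 - 0 = 255
Wildcard: 0.3.255.255


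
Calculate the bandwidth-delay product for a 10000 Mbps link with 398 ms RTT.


BDP = bandwidth * RTT
= 10000 Mbps * 398 ms
= 10000 * 1e6 * 398 / 1000 bits
= 3980000000 bits
= 497500000 bytes
= 485839.8438 KB
BDP = 3980000000 bits (497500000 bytes)


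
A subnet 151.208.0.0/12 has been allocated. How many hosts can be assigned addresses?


Host bits = 32 - 12 = 20
Total addresses = 2^20 = 1048576
Usable = total - 2 (network and broadcast)
Usable hosts: 1048574


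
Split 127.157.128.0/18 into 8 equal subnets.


New prefix = 18 + 3 = 21
Each subnet has 2048 addresses
  127.157.128.0/21
  127.157.136.0/21
  127.157.144.0/21
  127.157.152.0/21
  127.157.160.0/21
  127.157.168.0/21
  127.157.176.0/21
  127.157.184.0/21
Subnets: 127.157.128.0/21, 127.157.136.0/21, 127.157.144.0/21, 127.157.152.0/21, 127.157.160.0/21, 127.157.168.0/21, 127.157.176.0/21, 127.157.184.0/21


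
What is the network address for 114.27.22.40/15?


IP:   01110010.00011011.00010110.00101000
Mask: 11111111.11111110.00000000.00000000
AND operation:
Net:  01110010.00011010.00000000.00000000
Network: 114.26.0.0/15


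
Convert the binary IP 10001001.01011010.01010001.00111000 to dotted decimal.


10001001 = 137
01011010 = 90
01010001 = 81
00111000 = 56
IP: 137.90.81.56


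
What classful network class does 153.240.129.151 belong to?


First octet: 153
Binary: 10011001
10xxxxxx -> Class B (128-191)
Class B, default mask 255.255.0.0 (/16)


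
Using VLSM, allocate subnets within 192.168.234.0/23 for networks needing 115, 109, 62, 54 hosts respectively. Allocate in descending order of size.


115 hosts -> /25 (126 usable): 192.168.234.0/25
109 hosts -> /25 (126 usable): 192.168.234.128/25
62 hosts -> /26 (62 usable): 192.168.235.0/26
54 hosts -> /26 (62 usable): 192.168.235.64/26
Allocation: 192.168.234.0/25 (115 hosts, 126 usable); 192.168.234.128/25 (109 hosts, 126 usable); 192.168.235.0/26 (62 hosts, 62 usable); 192.168.235.64/26 (54 hosts, 62 usable)


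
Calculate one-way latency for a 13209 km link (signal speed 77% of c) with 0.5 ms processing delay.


Speed = 0.77 * 3e5 km/s = 231000 km/s
Propagation delay = 13209 / 231000 = 0.0572 s = 57.1818 ms
Processing delay = 0.5 ms
Total one-way latency = 57.6818 ms


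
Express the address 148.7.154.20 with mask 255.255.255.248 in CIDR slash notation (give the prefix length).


Binary: 11111111.11111111.11111111.11111000
Count leading 1s
Prefix: /29


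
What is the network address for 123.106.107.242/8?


IP:   01111011.01101010.01101011.11110010
Mask: 11111111.00000000.00000000.00000000
AND operation:
Net:  01111011.00000000.00000000.00000000
Network: 123.0.0.0/8


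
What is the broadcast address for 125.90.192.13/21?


Network: 125.90.192.0/21
Host bits = 11
Set all host bits to 1:
Broadcast: 125.90.199.255


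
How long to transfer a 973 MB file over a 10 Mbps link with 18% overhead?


Effective throughput = 10 * (1 - 18/100) = 8.2 Mbps
File size in Mb = 973 * 8 = 7784 Mb
Time = 7784 / 8.2
Time = 949.2683 seconds


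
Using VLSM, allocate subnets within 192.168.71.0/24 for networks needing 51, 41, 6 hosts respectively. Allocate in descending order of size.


51 hosts -> /26 (62 usable): 192.168.71.0/26
41 hosts -> /26 (62 usable): 192.168.71.64/26
6 hosts -> /29 (6 usable): 192.168.71.128/29
Allocation: 192.168.71.0/26 (51 hosts, 62 usable); 192.168.71.64/26 (41 hosts, 62 usable); 192.168.71.128/29 (6 hosts, 6 usable)
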